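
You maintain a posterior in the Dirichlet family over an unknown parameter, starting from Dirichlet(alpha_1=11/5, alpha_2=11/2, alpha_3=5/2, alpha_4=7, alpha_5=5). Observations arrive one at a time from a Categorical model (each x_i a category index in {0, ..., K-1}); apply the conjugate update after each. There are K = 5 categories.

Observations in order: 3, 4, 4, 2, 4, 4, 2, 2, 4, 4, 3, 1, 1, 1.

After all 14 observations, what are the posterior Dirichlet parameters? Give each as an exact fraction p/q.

alpha_1=11/5, alpha_2=17/2, alpha_3=11/2, alpha_4=9, alpha_5=11

obs 1: x=3 → posterior Dirichlet(11/5, 11/2, 5/2, 8, 5)
obs 2: x=4 → posterior Dirichlet(11/5, 11/2, 5/2, 8, 6)
obs 3: x=4 → posterior Dirichlet(11/5, 11/2, 5/2, 8, 7)
obs 4: x=2 → posterior Dirichlet(11/5, 11/2, 7/2, 8, 7)
obs 5: x=4 → posterior Dirichlet(11/5, 11/2, 7/2, 8, 8)
obs 6: x=4 → posterior Dirichlet(11/5, 11/2, 7/2, 8, 9)
obs 7: x=2 → posterior Dirichlet(11/5, 11/2, 9/2, 8, 9)
obs 8: x=2 → posterior Dirichlet(11/5, 11/2, 11/2, 8, 9)
obs 9: x=4 → posterior Dirichlet(11/5, 11/2, 11/2, 8, 10)
obs 10: x=4 → posterior Dirichlet(11/5, 11/2, 11/2, 8, 11)
obs 11: x=3 → posterior Dirichlet(11/5, 11/2, 11/2, 9, 11)
obs 12: x=1 → posterior Dirichlet(11/5, 13/2, 11/2, 9, 11)
obs 13: x=1 → posterior Dirichlet(11/5, 15/2, 11/2, 9, 11)
obs 14: x=1 → posterior Dirichlet(11/5, 17/2, 11/2, 9, 11)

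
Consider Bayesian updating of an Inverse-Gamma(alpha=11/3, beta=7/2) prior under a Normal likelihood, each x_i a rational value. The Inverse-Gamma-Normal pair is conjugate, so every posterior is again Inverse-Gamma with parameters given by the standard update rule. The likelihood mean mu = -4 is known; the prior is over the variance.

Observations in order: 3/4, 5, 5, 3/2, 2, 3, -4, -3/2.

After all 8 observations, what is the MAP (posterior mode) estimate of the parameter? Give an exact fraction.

obs 1: x=3/4 → posterior Inverse-Gamma(25/6, 473/32)
obs 2: x=5 → posterior Inverse-Gamma(14/3, 1769/32)
obs 3: x=5 → posterior Inverse-Gamma(31/6, 3065/32)
obs 4: x=3/2 → posterior Inverse-Gamma(17/3, 3549/32)
obs 5: x=2 → posterior Inverse-Gamma(37/6, 4125/32)
obs 6: x=3 → posterior Inverse-Gamma(20/3, 4909/32)
obs 7: x=-4 → posterior Inverse-Gamma(43/6, 4909/32)
obs 8: x=-3/2 → posterior Inverse-Gamma(23/3, 5009/32)

15027/832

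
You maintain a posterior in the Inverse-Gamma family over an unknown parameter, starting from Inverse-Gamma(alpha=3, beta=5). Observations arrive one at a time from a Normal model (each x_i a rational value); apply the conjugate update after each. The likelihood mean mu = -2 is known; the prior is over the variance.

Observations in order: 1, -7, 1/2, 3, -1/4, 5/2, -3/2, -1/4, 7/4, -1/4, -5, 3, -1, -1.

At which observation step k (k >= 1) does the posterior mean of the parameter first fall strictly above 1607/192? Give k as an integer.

obs 1: x=1 → posterior Inverse-Gamma(7/2, 19/2)
obs 2: x=-7 → posterior Inverse-Gamma(4, 22)
obs 3: x=1/2 → posterior Inverse-Gamma(9/2, 201/8)
obs 4: x=3 → posterior Inverse-Gamma(5, 301/8)
obs 5: x=-1/4 → posterior Inverse-Gamma(11/2, 1253/32)
obs 6: x=5/2 → posterior Inverse-Gamma(6, 1577/32)
obs 7: x=-3/2 → posterior Inverse-Gamma(13/2, 1581/32)
obs 8: x=-1/4 → posterior Inverse-Gamma(7, 815/16)
obs 9: x=7/4 → posterior Inverse-Gamma(15/2, 1855/32)
obs 10: x=-1/4 → posterior Inverse-Gamma(8, 119/2)
obs 11: x=-5 → posterior Inverse-Gamma(17/2, 64)
obs 12: x=3 → posterior Inverse-Gamma(9, 153/2)
obs 13: x=-1 → posterior Inverse-Gamma(19/2, 77)
obs 14: x=-1 → posterior Inverse-Gamma(10, 155/2)

k = 4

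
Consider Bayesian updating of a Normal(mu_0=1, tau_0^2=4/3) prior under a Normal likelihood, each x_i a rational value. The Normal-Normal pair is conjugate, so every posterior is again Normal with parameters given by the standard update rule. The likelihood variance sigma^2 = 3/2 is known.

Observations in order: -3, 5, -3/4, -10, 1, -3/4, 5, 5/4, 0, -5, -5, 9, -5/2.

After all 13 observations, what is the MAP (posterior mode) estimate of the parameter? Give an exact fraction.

-37/113

obs 1: x=-3 → posterior Normal(-15/17, 12/17)
obs 2: x=5 → posterior Normal(1, 12/25)
obs 3: x=-3/4 → posterior Normal(19/33, 4/11)
obs 4: x=-10 → posterior Normal(-61/41, 12/41)
obs 5: x=1 → posterior Normal(-53/49, 12/49)
obs 6: x=-3/4 → posterior Normal(-59/57, 4/19)
obs 7: x=5 → posterior Normal(-19/65, 12/65)
obs 8: x=5/4 → posterior Normal(-9/73, 12/73)
obs 9: x=0 → posterior Normal(-1/9, 4/27)
obs 10: x=-5 → posterior Normal(-49/89, 12/89)
obs 11: x=-5 → posterior Normal(-89/97, 12/97)
obs 12: x=9 → posterior Normal(-17/105, 4/35)
obs 13: x=-5/2 → posterior Normal(-37/113, 12/113)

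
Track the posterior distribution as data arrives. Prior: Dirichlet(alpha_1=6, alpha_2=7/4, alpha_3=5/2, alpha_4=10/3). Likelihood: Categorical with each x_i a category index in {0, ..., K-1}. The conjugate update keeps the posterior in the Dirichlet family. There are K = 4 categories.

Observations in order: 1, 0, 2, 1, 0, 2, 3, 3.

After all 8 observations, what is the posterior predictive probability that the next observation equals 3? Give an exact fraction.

64/259

obs 1: x=1 → posterior Dirichlet(6, 11/4, 5/2, 10/3)
obs 2: x=0 → posterior Dirichlet(7, 11/4, 5/2, 10/3)
obs 3: x=2 → posterior Dirichlet(7, 11/4, 7/2, 10/3)
obs 4: x=1 → posterior Dirichlet(7, 15/4, 7/2, 10/3)
obs 5: x=0 → posterior Dirichlet(8, 15/4, 7/2, 10/3)
obs 6: x=2 → posterior Dirichlet(8, 15/4, 9/2, 10/3)
obs 7: x=3 → posterior Dirichlet(8, 15/4, 9/2, 13/3)
obs 8: x=3 → posterior Dirichlet(8, 15/4, 9/2, 16/3)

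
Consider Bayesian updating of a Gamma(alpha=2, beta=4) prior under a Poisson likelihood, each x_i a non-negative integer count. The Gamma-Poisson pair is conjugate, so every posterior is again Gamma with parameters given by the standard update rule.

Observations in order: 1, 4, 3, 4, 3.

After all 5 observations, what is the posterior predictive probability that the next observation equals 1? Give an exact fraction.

283512088894331673/1000000000000000000

obs 1: x=1 → posterior Gamma(3, 5)
obs 2: x=4 → posterior Gamma(7, 6)
obs 3: x=3 → posterior Gamma(10, 7)
obs 4: x=4 → posterior Gamma(14, 8)
obs 5: x=3 → posterior Gamma(17, 9)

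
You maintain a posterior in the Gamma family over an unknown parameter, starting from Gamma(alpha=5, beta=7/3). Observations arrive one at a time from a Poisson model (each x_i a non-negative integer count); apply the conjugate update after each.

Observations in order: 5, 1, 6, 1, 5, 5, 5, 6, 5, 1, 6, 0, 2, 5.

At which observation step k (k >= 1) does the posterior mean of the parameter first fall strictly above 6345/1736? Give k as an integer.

obs 1: x=5 → posterior Gamma(10, 10/3)
obs 2: x=1 → posterior Gamma(11, 13/3)
obs 3: x=6 → posterior Gamma(17, 16/3)
obs 4: x=1 → posterior Gamma(18, 19/3)
obs 5: x=5 → posterior Gamma(23, 22/3)
obs 6: x=5 → posterior Gamma(28, 25/3)
obs 7: x=5 → posterior Gamma(33, 28/3)
obs 8: x=6 → posterior Gamma(39, 31/3)
obs 9: x=5 → posterior Gamma(44, 34/3)
obs 10: x=1 → posterior Gamma(45, 37/3)
obs 11: x=6 → posterior Gamma(51, 40/3)
obs 12: x=0 → posterior Gamma(51, 43/3)
obs 13: x=2 → posterior Gamma(53, 46/3)
obs 14: x=5 → posterior Gamma(58, 49/3)

k = 8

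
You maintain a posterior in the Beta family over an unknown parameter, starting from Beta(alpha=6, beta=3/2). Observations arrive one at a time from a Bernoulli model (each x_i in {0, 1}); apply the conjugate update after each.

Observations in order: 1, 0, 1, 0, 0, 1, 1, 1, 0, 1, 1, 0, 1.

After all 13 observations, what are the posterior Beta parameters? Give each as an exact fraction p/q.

alpha=14, beta=13/2

obs 1: x=1 → posterior Beta(7, 3/2)
obs 2: x=0 → posterior Beta(7, 5/2)
obs 3: x=1 → posterior Beta(8, 5/2)
obs 4: x=0 → posterior Beta(8, 7/2)
obs 5: x=0 → posterior Beta(8, 9/2)
obs 6: x=1 → posterior Beta(9, 9/2)
obs 7: x=1 → posterior Beta(10, 9/2)
obs 8: x=1 → posterior Beta(11, 9/2)
obs 9: x=0 → posterior Beta(11, 11/2)
obs 10: x=1 → posterior Beta(12, 11/2)
obs 11: x=1 → posterior Beta(13, 11/2)
obs 12: x=0 → posterior Beta(13, 13/2)
obs 13: x=1 → posterior Beta(14, 13/2)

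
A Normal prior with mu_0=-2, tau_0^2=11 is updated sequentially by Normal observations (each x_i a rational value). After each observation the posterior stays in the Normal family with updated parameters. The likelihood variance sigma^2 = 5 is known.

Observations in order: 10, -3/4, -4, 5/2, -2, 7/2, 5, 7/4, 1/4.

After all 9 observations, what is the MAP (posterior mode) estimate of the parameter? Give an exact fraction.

675/416

obs 1: x=10 → posterior Normal(25/4, 55/16)
obs 2: x=-3/4 → posterior Normal(367/108, 55/27)
obs 3: x=-4 → posterior Normal(191/152, 55/38)
obs 4: x=5/2 → posterior Normal(43/28, 55/49)
obs 5: x=-2 → posterior Normal(71/80, 11/12)
obs 6: x=7/2 → posterior Normal(367/284, 55/71)
obs 7: x=5 → posterior Normal(587/328, 55/82)
obs 8: x=7/4 → posterior Normal(166/93, 55/93)
obs 9: x=1/4 → posterior Normal(675/416, 55/104)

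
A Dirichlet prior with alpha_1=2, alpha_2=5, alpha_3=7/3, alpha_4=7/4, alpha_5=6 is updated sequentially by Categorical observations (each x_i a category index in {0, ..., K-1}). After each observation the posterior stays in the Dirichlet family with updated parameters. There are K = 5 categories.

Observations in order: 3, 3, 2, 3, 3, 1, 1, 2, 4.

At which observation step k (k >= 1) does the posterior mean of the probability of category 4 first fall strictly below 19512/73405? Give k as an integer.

k = 6

obs 1: x=3 → posterior Dirichlet(2, 5, 7/3, 11/4, 6)
obs 2: x=3 → posterior Dirichlet(2, 5, 7/3, 15/4, 6)
obs 3: x=2 → posterior Dirichlet(2, 5, 10/3, 15/4, 6)
obs 4: x=3 → posterior Dirichlet(2, 5, 10/3, 19/4, 6)
obs 5: x=3 → posterior Dirichlet(2, 5, 10/3, 23/4, 6)
obs 6: x=1 → posterior Dirichlet(2, 6, 10/3, 23/4, 6)
obs 7: x=1 → posterior Dirichlet(2, 7, 10/3, 23/4, 6)
obs 8: x=2 → posterior Dirichlet(2, 7, 13/3, 23/4, 6)
obs 9: x=4 → posterior Dirichlet(2, 7, 13/3, 23/4, 7)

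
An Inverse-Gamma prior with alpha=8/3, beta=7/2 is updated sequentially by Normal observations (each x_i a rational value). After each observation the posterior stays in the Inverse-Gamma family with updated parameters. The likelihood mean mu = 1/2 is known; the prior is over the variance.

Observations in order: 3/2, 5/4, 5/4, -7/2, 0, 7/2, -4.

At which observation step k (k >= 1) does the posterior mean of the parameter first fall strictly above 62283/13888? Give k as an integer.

obs 1: x=3/2 → posterior Inverse-Gamma(19/6, 4)
obs 2: x=5/4 → posterior Inverse-Gamma(11/3, 137/32)
obs 3: x=5/4 → posterior Inverse-Gamma(25/6, 73/16)
obs 4: x=-7/2 → posterior Inverse-Gamma(14/3, 201/16)
obs 5: x=0 → posterior Inverse-Gamma(31/6, 203/16)
obs 6: x=7/2 → posterior Inverse-Gamma(17/3, 275/16)
obs 7: x=-4 → posterior Inverse-Gamma(37/6, 437/16)

k = 7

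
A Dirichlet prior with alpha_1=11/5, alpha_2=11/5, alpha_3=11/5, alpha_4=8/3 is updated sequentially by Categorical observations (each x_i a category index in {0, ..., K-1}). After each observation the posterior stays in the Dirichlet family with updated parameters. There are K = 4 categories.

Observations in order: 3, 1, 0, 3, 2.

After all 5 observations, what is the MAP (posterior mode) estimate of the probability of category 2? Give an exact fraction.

3/14

obs 1: x=3 → posterior Dirichlet(11/5, 11/5, 11/5, 11/3)
obs 2: x=1 → posterior Dirichlet(11/5, 16/5, 11/5, 11/3)
obs 3: x=0 → posterior Dirichlet(16/5, 16/5, 11/5, 11/3)
obs 4: x=3 → posterior Dirichlet(16/5, 16/5, 11/5, 14/3)
obs 5: x=2 → posterior Dirichlet(16/5, 16/5, 16/5, 14/3)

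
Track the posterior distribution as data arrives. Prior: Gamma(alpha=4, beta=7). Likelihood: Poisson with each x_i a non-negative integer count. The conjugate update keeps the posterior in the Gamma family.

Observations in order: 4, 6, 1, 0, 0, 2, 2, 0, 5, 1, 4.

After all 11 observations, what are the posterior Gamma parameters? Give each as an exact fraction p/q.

alpha=29, beta=18

obs 1: x=4 → posterior Gamma(8, 8)
obs 2: x=6 → posterior Gamma(14, 9)
obs 3: x=1 → posterior Gamma(15, 10)
obs 4: x=0 → posterior Gamma(15, 11)
obs 5: x=0 → posterior Gamma(15, 12)
obs 6: x=2 → posterior Gamma(17, 13)
obs 7: x=2 → posterior Gamma(19, 14)
obs 8: x=0 → posterior Gamma(19, 15)
obs 9: x=5 → posterior Gamma(24, 16)
obs 10: x=1 → posterior Gamma(25, 17)
obs 11: x=4 → posterior Gamma(29, 18)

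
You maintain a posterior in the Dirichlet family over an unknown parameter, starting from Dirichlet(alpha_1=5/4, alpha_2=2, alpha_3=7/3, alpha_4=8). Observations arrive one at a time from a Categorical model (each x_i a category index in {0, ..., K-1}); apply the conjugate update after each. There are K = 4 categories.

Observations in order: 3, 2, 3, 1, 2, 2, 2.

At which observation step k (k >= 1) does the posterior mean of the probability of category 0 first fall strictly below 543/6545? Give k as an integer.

k = 2

obs 1: x=3 → posterior Dirichlet(5/4, 2, 7/3, 9)
obs 2: x=2 → posterior Dirichlet(5/4, 2, 10/3, 9)
obs 3: x=3 → posterior Dirichlet(5/4, 2, 10/3, 10)
obs 4: x=1 → posterior Dirichlet(5/4, 3, 10/3, 10)
obs 5: x=2 → posterior Dirichlet(5/4, 3, 13/3, 10)
obs 6: x=2 → posterior Dirichlet(5/4, 3, 16/3, 10)
obs 7: x=2 → posterior Dirichlet(5/4, 3, 19/3, 10)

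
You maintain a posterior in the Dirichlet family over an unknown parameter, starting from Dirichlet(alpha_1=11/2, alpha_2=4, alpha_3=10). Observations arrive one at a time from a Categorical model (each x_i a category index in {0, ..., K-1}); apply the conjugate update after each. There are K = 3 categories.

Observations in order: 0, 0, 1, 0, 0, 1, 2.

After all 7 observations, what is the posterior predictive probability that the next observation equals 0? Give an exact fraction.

obs 1: x=0 → posterior Dirichlet(13/2, 4, 10)
obs 2: x=0 → posterior Dirichlet(15/2, 4, 10)
obs 3: x=1 → posterior Dirichlet(15/2, 5, 10)
obs 4: x=0 → posterior Dirichlet(17/2, 5, 10)
obs 5: x=0 → posterior Dirichlet(19/2, 5, 10)
obs 6: x=1 → posterior Dirichlet(19/2, 6, 10)
obs 7: x=2 → posterior Dirichlet(19/2, 6, 11)

19/53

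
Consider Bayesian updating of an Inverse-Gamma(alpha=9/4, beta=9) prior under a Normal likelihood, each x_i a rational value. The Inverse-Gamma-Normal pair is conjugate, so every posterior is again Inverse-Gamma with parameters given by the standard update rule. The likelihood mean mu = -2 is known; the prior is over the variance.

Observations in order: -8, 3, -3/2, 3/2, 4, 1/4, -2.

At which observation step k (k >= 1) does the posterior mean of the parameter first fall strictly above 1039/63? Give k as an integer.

obs 1: x=-8 → posterior Inverse-Gamma(11/4, 27)
obs 2: x=3 → posterior Inverse-Gamma(13/4, 79/2)
obs 3: x=-3/2 → posterior Inverse-Gamma(15/4, 317/8)
obs 4: x=3/2 → posterior Inverse-Gamma(17/4, 183/4)
obs 5: x=4 → posterior Inverse-Gamma(19/4, 255/4)
obs 6: x=1/4 → posterior Inverse-Gamma(21/4, 2121/32)
obs 7: x=-2 → posterior Inverse-Gamma(23/4, 2121/32)

k = 2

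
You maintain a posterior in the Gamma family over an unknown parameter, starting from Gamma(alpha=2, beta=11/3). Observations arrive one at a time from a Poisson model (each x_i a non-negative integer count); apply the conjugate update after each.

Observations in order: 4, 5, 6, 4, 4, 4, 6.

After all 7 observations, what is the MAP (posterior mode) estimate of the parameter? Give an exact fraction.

obs 1: x=4 → posterior Gamma(6, 14/3)
obs 2: x=5 → posterior Gamma(11, 17/3)
obs 3: x=6 → posterior Gamma(17, 20/3)
obs 4: x=4 → posterior Gamma(21, 23/3)
obs 5: x=4 → posterior Gamma(25, 26/3)
obs 6: x=4 → posterior Gamma(29, 29/3)
obs 7: x=6 → posterior Gamma(35, 32/3)

51/16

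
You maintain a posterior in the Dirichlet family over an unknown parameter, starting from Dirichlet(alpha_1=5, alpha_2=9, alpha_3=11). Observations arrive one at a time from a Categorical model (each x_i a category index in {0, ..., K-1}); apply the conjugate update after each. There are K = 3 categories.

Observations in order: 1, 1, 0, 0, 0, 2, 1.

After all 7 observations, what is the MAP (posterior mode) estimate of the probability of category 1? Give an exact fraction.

11/29

obs 1: x=1 → posterior Dirichlet(5, 10, 11)
obs 2: x=1 → posterior Dirichlet(5, 11, 11)
obs 3: x=0 → posterior Dirichlet(6, 11, 11)
obs 4: x=0 → posterior Dirichlet(7, 11, 11)
obs 5: x=0 → posterior Dirichlet(8, 11, 11)
obs 6: x=2 → posterior Dirichlet(8, 11, 12)
obs 7: x=1 → posterior Dirichlet(8, 12, 12)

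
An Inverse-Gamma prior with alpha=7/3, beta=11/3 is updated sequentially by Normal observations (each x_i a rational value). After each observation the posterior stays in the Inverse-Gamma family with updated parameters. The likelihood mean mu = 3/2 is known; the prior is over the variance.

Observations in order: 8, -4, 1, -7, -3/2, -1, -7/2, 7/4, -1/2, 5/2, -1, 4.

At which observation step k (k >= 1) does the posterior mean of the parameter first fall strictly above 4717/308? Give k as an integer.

obs 1: x=8 → posterior Inverse-Gamma(17/6, 595/24)
obs 2: x=-4 → posterior Inverse-Gamma(10/3, 479/12)
obs 3: x=1 → posterior Inverse-Gamma(23/6, 961/24)
obs 4: x=-7 → posterior Inverse-Gamma(13/3, 457/6)
obs 5: x=-3/2 → posterior Inverse-Gamma(29/6, 242/3)
obs 6: x=-1 → posterior Inverse-Gamma(16/3, 2011/24)
obs 7: x=-7/2 → posterior Inverse-Gamma(35/6, 2311/24)
obs 8: x=7/4 → posterior Inverse-Gamma(19/3, 9247/96)
obs 9: x=-1/2 → posterior Inverse-Gamma(41/6, 9439/96)
obs 10: x=5/2 → posterior Inverse-Gamma(22/3, 9487/96)
obs 11: x=-1 → posterior Inverse-Gamma(47/6, 9787/96)
obs 12: x=4 → posterior Inverse-Gamma(25/3, 10087/96)

k = 2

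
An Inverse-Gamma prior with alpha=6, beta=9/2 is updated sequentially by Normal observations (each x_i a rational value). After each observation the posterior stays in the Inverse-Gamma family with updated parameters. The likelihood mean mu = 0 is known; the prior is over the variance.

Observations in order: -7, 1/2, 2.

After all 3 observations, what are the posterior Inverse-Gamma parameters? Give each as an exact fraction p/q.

obs 1: x=-7 → posterior Inverse-Gamma(13/2, 29)
obs 2: x=1/2 → posterior Inverse-Gamma(7, 233/8)
obs 3: x=2 → posterior Inverse-Gamma(15/2, 249/8)

alpha=15/2, beta=249/8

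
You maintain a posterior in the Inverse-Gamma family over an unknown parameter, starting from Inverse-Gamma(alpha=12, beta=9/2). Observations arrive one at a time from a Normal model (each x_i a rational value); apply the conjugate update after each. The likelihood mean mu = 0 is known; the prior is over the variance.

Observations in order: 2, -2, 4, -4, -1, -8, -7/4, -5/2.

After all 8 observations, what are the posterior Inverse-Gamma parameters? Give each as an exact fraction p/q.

alpha=16, beta=1973/32

obs 1: x=2 → posterior Inverse-Gamma(25/2, 13/2)
obs 2: x=-2 → posterior Inverse-Gamma(13, 17/2)
obs 3: x=4 → posterior Inverse-Gamma(27/2, 33/2)
obs 4: x=-4 → posterior Inverse-Gamma(14, 49/2)
obs 5: x=-1 → posterior Inverse-Gamma(29/2, 25)
obs 6: x=-8 → posterior Inverse-Gamma(15, 57)
obs 7: x=-7/4 → posterior Inverse-Gamma(31/2, 1873/32)
obs 8: x=-5/2 → posterior Inverse-Gamma(16, 1973/32)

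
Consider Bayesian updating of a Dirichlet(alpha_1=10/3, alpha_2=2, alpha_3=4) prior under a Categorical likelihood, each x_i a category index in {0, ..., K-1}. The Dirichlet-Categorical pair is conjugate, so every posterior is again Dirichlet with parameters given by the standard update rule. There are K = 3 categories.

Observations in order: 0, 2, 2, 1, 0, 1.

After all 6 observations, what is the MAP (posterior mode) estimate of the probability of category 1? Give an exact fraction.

9/37

obs 1: x=0 → posterior Dirichlet(13/3, 2, 4)
obs 2: x=2 → posterior Dirichlet(13/3, 2, 5)
obs 3: x=2 → posterior Dirichlet(13/3, 2, 6)
obs 4: x=1 → posterior Dirichlet(13/3, 3, 6)
obs 5: x=0 → posterior Dirichlet(16/3, 3, 6)
obs 6: x=1 → posterior Dirichlet(16/3, 4, 6)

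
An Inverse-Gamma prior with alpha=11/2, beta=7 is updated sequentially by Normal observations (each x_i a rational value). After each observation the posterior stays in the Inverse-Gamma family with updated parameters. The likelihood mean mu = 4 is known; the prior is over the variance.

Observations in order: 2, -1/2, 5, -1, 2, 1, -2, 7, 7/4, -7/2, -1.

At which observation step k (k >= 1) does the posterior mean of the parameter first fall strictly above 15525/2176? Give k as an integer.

obs 1: x=2 → posterior Inverse-Gamma(6, 9)
obs 2: x=-1/2 → posterior Inverse-Gamma(13/2, 153/8)
obs 3: x=5 → posterior Inverse-Gamma(7, 157/8)
obs 4: x=-1 → posterior Inverse-Gamma(15/2, 257/8)
obs 5: x=2 → posterior Inverse-Gamma(8, 273/8)
obs 6: x=1 → posterior Inverse-Gamma(17/2, 309/8)
obs 7: x=-2 → posterior Inverse-Gamma(9, 453/8)
obs 8: x=7 → posterior Inverse-Gamma(19/2, 489/8)
obs 9: x=7/4 → posterior Inverse-Gamma(10, 2037/32)
obs 10: x=-7/2 → posterior Inverse-Gamma(21/2, 2937/32)
obs 11: x=-1 → posterior Inverse-Gamma(11, 3337/32)

k = 8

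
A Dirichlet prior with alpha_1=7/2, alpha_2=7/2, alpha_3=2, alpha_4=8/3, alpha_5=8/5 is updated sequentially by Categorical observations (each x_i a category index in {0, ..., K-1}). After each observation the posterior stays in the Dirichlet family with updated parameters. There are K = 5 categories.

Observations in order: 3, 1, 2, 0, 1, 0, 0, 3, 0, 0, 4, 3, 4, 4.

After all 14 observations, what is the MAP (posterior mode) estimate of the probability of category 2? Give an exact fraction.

15/167

obs 1: x=3 → posterior Dirichlet(7/2, 7/2, 2, 11/3, 8/5)
obs 2: x=1 → posterior Dirichlet(7/2, 9/2, 2, 11/3, 8/5)
obs 3: x=2 → posterior Dirichlet(7/2, 9/2, 3, 11/3, 8/5)
obs 4: x=0 → posterior Dirichlet(9/2, 9/2, 3, 11/3, 8/5)
obs 5: x=1 → posterior Dirichlet(9/2, 11/2, 3, 11/3, 8/5)
obs 6: x=0 → posterior Dirichlet(11/2, 11/2, 3, 11/3, 8/5)
obs 7: x=0 → posterior Dirichlet(13/2, 11/2, 3, 11/3, 8/5)
obs 8: x=3 → posterior Dirichlet(13/2, 11/2, 3, 14/3, 8/5)
obs 9: x=0 → posterior Dirichlet(15/2, 11/2, 3, 14/3, 8/5)
obs 10: x=0 → posterior Dirichlet(17/2, 11/2, 3, 14/3, 8/5)
obs 11: x=4 → posterior Dirichlet(17/2, 11/2, 3, 14/3, 13/5)
obs 12: x=3 → posterior Dirichlet(17/2, 11/2, 3, 17/3, 13/5)
obs 13: x=4 → posterior Dirichlet(17/2, 11/2, 3, 17/3, 18/5)
obs 14: x=4 → posterior Dirichlet(17/2, 11/2, 3, 17/3, 23/5)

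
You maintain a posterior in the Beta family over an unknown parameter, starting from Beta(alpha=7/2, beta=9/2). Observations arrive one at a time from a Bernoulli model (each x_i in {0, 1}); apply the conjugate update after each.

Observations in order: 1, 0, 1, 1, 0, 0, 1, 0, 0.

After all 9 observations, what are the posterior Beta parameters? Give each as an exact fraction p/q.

obs 1: x=1 → posterior Beta(9/2, 9/2)
obs 2: x=0 → posterior Beta(9/2, 11/2)
obs 3: x=1 → posterior Beta(11/2, 11/2)
obs 4: x=1 → posterior Beta(13/2, 11/2)
obs 5: x=0 → posterior Beta(13/2, 13/2)
obs 6: x=0 → posterior Beta(13/2, 15/2)
obs 7: x=1 → posterior Beta(15/2, 15/2)
obs 8: x=0 → posterior Beta(15/2, 17/2)
obs 9: x=0 → posterior Beta(15/2, 19/2)

alpha=15/2, beta=19/2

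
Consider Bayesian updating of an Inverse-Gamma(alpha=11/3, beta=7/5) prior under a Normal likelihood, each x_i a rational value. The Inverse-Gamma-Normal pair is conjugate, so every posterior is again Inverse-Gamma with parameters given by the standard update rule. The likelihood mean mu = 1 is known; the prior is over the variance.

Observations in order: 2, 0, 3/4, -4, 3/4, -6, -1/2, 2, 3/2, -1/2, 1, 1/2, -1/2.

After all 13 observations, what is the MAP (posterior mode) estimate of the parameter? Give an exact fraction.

10461/2680

obs 1: x=2 → posterior Inverse-Gamma(25/6, 19/10)
obs 2: x=0 → posterior Inverse-Gamma(14/3, 12/5)
obs 3: x=3/4 → posterior Inverse-Gamma(31/6, 389/160)
obs 4: x=-4 → posterior Inverse-Gamma(17/3, 2389/160)
obs 5: x=3/4 → posterior Inverse-Gamma(37/6, 1197/80)
obs 6: x=-6 → posterior Inverse-Gamma(20/3, 3157/80)
obs 7: x=-1/2 → posterior Inverse-Gamma(43/6, 3247/80)
obs 8: x=2 → posterior Inverse-Gamma(23/3, 3287/80)
obs 9: x=3/2 → posterior Inverse-Gamma(49/6, 3297/80)
obs 10: x=-1/2 → posterior Inverse-Gamma(26/3, 3387/80)
obs 11: x=1 → posterior Inverse-Gamma(55/6, 3387/80)
obs 12: x=1/2 → posterior Inverse-Gamma(29/3, 3397/80)
obs 13: x=-1/2 → posterior Inverse-Gamma(61/6, 3487/80)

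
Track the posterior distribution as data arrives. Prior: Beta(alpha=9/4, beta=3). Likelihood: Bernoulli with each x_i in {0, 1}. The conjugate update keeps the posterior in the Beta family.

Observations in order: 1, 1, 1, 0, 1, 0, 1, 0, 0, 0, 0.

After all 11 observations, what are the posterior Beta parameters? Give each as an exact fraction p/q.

alpha=29/4, beta=9

obs 1: x=1 → posterior Beta(13/4, 3)
obs 2: x=1 → posterior Beta(17/4, 3)
obs 3: x=1 → posterior Beta(21/4, 3)
obs 4: x=0 → posterior Beta(21/4, 4)
obs 5: x=1 → posterior Beta(25/4, 4)
obs 6: x=0 → posterior Beta(25/4, 5)
obs 7: x=1 → posterior Beta(29/4, 5)
obs 8: x=0 → posterior Beta(29/4, 6)
obs 9: x=0 → posterior Beta(29/4, 7)
obs 10: x=0 → posterior Beta(29/4, 8)
obs 11: x=0 → posterior Beta(29/4, 9)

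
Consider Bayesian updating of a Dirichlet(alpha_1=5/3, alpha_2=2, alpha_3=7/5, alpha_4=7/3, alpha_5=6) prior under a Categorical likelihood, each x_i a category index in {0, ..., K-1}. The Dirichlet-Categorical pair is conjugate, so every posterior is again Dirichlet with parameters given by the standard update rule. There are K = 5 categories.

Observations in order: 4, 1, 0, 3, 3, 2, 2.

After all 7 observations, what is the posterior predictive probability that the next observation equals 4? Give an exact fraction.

35/102

obs 1: x=4 → posterior Dirichlet(5/3, 2, 7/5, 7/3, 7)
obs 2: x=1 → posterior Dirichlet(5/3, 3, 7/5, 7/3, 7)
obs 3: x=0 → posterior Dirichlet(8/3, 3, 7/5, 7/3, 7)
obs 4: x=3 → posterior Dirichlet(8/3, 3, 7/5, 10/3, 7)
obs 5: x=3 → posterior Dirichlet(8/3, 3, 7/5, 13/3, 7)
obs 6: x=2 → posterior Dirichlet(8/3, 3, 12/5, 13/3, 7)
obs 7: x=2 → posterior Dirichlet(8/3, 3, 17/5, 13/3, 7)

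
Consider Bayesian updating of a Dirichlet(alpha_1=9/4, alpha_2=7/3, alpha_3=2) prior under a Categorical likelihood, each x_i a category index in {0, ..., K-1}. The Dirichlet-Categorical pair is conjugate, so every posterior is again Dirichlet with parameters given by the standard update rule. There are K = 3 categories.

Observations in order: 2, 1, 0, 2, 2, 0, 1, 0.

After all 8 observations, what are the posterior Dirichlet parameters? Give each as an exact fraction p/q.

obs 1: x=2 → posterior Dirichlet(9/4, 7/3, 3)
obs 2: x=1 → posterior Dirichlet(9/4, 10/3, 3)
obs 3: x=0 → posterior Dirichlet(13/4, 10/3, 3)
obs 4: x=2 → posterior Dirichlet(13/4, 10/3, 4)
obs 5: x=2 → posterior Dirichlet(13/4, 10/3, 5)
obs 6: x=0 → posterior Dirichlet(17/4, 10/3, 5)
obs 7: x=1 → posterior Dirichlet(17/4, 13/3, 5)
obs 8: x=0 → posterior Dirichlet(21/4, 13/3, 5)

alpha_1=21/4, alpha_2=13/3, alpha_3=5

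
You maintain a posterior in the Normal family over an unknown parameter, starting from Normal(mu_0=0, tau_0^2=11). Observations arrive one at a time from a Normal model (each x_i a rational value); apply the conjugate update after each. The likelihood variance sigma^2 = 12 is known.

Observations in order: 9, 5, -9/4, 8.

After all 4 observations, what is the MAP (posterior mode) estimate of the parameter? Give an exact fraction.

obs 1: x=9 → posterior Normal(99/23, 132/23)
obs 2: x=5 → posterior Normal(77/17, 66/17)
obs 3: x=-9/4 → posterior Normal(517/180, 44/15)
obs 4: x=8 → posterior Normal(869/224, 33/14)

869/224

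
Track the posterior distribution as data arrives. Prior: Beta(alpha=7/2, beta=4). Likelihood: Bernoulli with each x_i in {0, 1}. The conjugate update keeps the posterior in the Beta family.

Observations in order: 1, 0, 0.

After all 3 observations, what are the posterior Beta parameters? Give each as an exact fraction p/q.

obs 1: x=1 → posterior Beta(9/2, 4)
obs 2: x=0 → posterior Beta(9/2, 5)
obs 3: x=0 → posterior Beta(9/2, 6)

alpha=9/2, beta=6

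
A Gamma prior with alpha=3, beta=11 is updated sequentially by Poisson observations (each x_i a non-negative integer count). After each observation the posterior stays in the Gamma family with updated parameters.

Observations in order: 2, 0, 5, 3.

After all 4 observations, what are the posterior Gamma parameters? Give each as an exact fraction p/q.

alpha=13, beta=15

obs 1: x=2 → posterior Gamma(5, 12)
obs 2: x=0 → posterior Gamma(5, 13)
obs 3: x=5 → posterior Gamma(10, 14)
obs 4: x=3 → posterior Gamma(13, 15)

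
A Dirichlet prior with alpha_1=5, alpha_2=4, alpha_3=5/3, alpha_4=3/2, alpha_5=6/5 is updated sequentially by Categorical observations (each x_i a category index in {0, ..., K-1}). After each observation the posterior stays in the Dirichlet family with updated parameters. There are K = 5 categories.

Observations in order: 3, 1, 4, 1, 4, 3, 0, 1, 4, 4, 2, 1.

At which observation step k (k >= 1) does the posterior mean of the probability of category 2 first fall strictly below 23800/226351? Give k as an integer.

obs 1: x=3 → posterior Dirichlet(5, 4, 5/3, 5/2, 6/5)
obs 2: x=1 → posterior Dirichlet(5, 5, 5/3, 5/2, 6/5)
obs 3: x=4 → posterior Dirichlet(5, 5, 5/3, 5/2, 11/5)
obs 4: x=1 → posterior Dirichlet(5, 6, 5/3, 5/2, 11/5)
obs 5: x=4 → posterior Dirichlet(5, 6, 5/3, 5/2, 16/5)
obs 6: x=3 → posterior Dirichlet(5, 6, 5/3, 7/2, 16/5)
obs 7: x=0 → posterior Dirichlet(6, 6, 5/3, 7/2, 16/5)
obs 8: x=1 → posterior Dirichlet(6, 7, 5/3, 7/2, 16/5)
obs 9: x=4 → posterior Dirichlet(6, 7, 5/3, 7/2, 21/5)
obs 10: x=4 → posterior Dirichlet(6, 7, 5/3, 7/2, 26/5)
obs 11: x=2 → posterior Dirichlet(6, 7, 8/3, 7/2, 26/5)
obs 12: x=1 → posterior Dirichlet(6, 8, 8/3, 7/2, 26/5)

k = 3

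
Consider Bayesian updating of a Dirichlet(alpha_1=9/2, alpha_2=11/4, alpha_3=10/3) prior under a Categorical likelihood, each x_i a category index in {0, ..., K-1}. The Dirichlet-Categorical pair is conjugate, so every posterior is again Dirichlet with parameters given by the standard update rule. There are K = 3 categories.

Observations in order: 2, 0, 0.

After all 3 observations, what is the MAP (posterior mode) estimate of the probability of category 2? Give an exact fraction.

40/127

obs 1: x=2 → posterior Dirichlet(9/2, 11/4, 13/3)
obs 2: x=0 → posterior Dirichlet(11/2, 11/4, 13/3)
obs 3: x=0 → posterior Dirichlet(13/2, 11/4, 13/3)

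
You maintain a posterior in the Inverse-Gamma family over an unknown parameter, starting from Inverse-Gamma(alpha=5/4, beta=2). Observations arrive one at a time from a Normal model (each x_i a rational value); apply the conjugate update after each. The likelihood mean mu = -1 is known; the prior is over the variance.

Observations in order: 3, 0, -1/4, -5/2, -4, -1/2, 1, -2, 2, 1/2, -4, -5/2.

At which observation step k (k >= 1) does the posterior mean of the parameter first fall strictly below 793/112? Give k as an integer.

k = 3

obs 1: x=3 → posterior Inverse-Gamma(7/4, 10)
obs 2: x=0 → posterior Inverse-Gamma(9/4, 21/2)
obs 3: x=-1/4 → posterior Inverse-Gamma(11/4, 345/32)
obs 4: x=-5/2 → posterior Inverse-Gamma(13/4, 381/32)
obs 5: x=-4 → posterior Inverse-Gamma(15/4, 525/32)
obs 6: x=-1/2 → posterior Inverse-Gamma(17/4, 529/32)
obs 7: x=1 → posterior Inverse-Gamma(19/4, 593/32)
obs 8: x=-2 → posterior Inverse-Gamma(21/4, 609/32)
obs 9: x=2 → posterior Inverse-Gamma(23/4, 753/32)
obs 10: x=1/2 → posterior Inverse-Gamma(25/4, 789/32)
obs 11: x=-4 → posterior Inverse-Gamma(27/4, 933/32)
obs 12: x=-5/2 → posterior Inverse-Gamma(29/4, 969/32)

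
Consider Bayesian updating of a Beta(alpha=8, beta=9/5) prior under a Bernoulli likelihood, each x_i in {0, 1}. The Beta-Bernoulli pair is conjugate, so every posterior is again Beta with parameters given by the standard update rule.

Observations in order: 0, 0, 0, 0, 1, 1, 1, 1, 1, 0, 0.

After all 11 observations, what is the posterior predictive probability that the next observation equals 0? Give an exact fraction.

obs 1: x=0 → posterior Beta(8, 14/5)
obs 2: x=0 → posterior Beta(8, 19/5)
obs 3: x=0 → posterior Beta(8, 24/5)
obs 4: x=0 → posterior Beta(8, 29/5)
obs 5: x=1 → posterior Beta(9, 29/5)
obs 6: x=1 → posterior Beta(10, 29/5)
obs 7: x=1 → posterior Beta(11, 29/5)
obs 8: x=1 → posterior Beta(12, 29/5)
obs 9: x=1 → posterior Beta(13, 29/5)
obs 10: x=0 → posterior Beta(13, 34/5)
obs 11: x=0 → posterior Beta(13, 39/5)

3/8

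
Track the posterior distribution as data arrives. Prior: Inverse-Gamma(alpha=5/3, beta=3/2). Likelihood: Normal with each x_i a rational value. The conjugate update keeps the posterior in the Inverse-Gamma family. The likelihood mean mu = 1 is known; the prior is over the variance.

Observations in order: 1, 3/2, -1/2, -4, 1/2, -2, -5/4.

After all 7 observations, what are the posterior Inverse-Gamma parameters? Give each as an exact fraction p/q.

alpha=31/6, beta=717/32

obs 1: x=1 → posterior Inverse-Gamma(13/6, 3/2)
obs 2: x=3/2 → posterior Inverse-Gamma(8/3, 13/8)
obs 3: x=-1/2 → posterior Inverse-Gamma(19/6, 11/4)
obs 4: x=-4 → posterior Inverse-Gamma(11/3, 61/4)
obs 5: x=1/2 → posterior Inverse-Gamma(25/6, 123/8)
obs 6: x=-2 → posterior Inverse-Gamma(14/3, 159/8)
obs 7: x=-5/4 → posterior Inverse-Gamma(31/6, 717/32)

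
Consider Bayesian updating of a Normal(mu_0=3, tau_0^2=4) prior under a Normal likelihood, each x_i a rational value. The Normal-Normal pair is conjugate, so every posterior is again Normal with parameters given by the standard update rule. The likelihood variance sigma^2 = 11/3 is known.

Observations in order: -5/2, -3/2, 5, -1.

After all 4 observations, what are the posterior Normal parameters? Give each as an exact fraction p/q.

obs 1: x=-5/2 → posterior Normal(3/23, 44/23)
obs 2: x=-3/2 → posterior Normal(-3/7, 44/35)
obs 3: x=5 → posterior Normal(45/47, 44/47)
obs 4: x=-1 → posterior Normal(33/59, 44/59)

mu_0=33/59, tau_0^2=44/59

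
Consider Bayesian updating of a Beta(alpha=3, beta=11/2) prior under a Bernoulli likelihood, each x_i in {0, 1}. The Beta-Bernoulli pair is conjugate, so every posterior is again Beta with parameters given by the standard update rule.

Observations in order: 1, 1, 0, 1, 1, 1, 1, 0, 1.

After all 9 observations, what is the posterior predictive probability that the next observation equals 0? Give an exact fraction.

3/7

obs 1: x=1 → posterior Beta(4, 11/2)
obs 2: x=1 → posterior Beta(5, 11/2)
obs 3: x=0 → posterior Beta(5, 13/2)
obs 4: x=1 → posterior Beta(6, 13/2)
obs 5: x=1 → posterior Beta(7, 13/2)
obs 6: x=1 → posterior Beta(8, 13/2)
obs 7: x=1 → posterior Beta(9, 13/2)
obs 8: x=0 → posterior Beta(9, 15/2)
obs 9: x=1 → posterior Beta(10, 15/2)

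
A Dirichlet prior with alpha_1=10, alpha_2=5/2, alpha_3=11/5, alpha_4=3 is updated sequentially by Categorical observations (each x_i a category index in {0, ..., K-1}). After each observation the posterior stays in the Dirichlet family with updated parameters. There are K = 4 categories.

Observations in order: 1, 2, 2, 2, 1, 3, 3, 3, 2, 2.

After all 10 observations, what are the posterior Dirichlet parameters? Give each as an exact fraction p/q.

obs 1: x=1 → posterior Dirichlet(10, 7/2, 11/5, 3)
obs 2: x=2 → posterior Dirichlet(10, 7/2, 16/5, 3)
obs 3: x=2 → posterior Dirichlet(10, 7/2, 21/5, 3)
obs 4: x=2 → posterior Dirichlet(10, 7/2, 26/5, 3)
obs 5: x=1 → posterior Dirichlet(10, 9/2, 26/5, 3)
obs 6: x=3 → posterior Dirichlet(10, 9/2, 26/5, 4)
obs 7: x=3 → posterior Dirichlet(10, 9/2, 26/5, 5)
obs 8: x=3 → posterior Dirichlet(10, 9/2, 26/5, 6)
obs 9: x=2 → posterior Dirichlet(10, 9/2, 31/5, 6)
obs 10: x=2 → posterior Dirichlet(10, 9/2, 36/5, 6)

alpha_1=10, alpha_2=9/2, alpha_3=36/5, alpha_4=6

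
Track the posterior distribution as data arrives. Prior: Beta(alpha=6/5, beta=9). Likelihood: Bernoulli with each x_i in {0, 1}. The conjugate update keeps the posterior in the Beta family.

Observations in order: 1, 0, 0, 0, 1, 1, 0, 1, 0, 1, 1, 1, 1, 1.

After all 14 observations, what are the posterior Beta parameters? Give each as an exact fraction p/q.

alpha=51/5, beta=14

obs 1: x=1 → posterior Beta(11/5, 9)
obs 2: x=0 → posterior Beta(11/5, 10)
obs 3: x=0 → posterior Beta(11/5, 11)
obs 4: x=0 → posterior Beta(11/5, 12)
obs 5: x=1 → posterior Beta(16/5, 12)
obs 6: x=1 → posterior Beta(21/5, 12)
obs 7: x=0 → posterior Beta(21/5, 13)
obs 8: x=1 → posterior Beta(26/5, 13)
obs 9: x=0 → posterior Beta(26/5, 14)
obs 10: x=1 → posterior Beta(31/5, 14)
obs 11: x=1 → posterior Beta(36/5, 14)
obs 12: x=1 → posterior Beta(41/5, 14)
obs 13: x=1 → posterior Beta(46/5, 14)
obs 14: x=1 → posterior Beta(51/5, 14)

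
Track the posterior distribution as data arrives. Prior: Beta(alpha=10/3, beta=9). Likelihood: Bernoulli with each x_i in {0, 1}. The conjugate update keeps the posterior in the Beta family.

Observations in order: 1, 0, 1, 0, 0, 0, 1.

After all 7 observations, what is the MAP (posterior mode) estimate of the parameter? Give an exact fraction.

obs 1: x=1 → posterior Beta(13/3, 9)
obs 2: x=0 → posterior Beta(13/3, 10)
obs 3: x=1 → posterior Beta(16/3, 10)
obs 4: x=0 → posterior Beta(16/3, 11)
obs 5: x=0 → posterior Beta(16/3, 12)
obs 6: x=0 → posterior Beta(16/3, 13)
obs 7: x=1 → posterior Beta(19/3, 13)

4/13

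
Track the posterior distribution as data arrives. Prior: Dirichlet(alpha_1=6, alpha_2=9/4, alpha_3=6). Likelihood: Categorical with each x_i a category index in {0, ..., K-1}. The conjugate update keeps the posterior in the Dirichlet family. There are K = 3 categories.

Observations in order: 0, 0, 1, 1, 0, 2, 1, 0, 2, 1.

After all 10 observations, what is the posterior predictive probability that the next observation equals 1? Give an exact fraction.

obs 1: x=0 → posterior Dirichlet(7, 9/4, 6)
obs 2: x=0 → posterior Dirichlet(8, 9/4, 6)
obs 3: x=1 → posterior Dirichlet(8, 13/4, 6)
obs 4: x=1 → posterior Dirichlet(8, 17/4, 6)
obs 5: x=0 → posterior Dirichlet(9, 17/4, 6)
obs 6: x=2 → posterior Dirichlet(9, 17/4, 7)
obs 7: x=1 → posterior Dirichlet(9, 21/4, 7)
obs 8: x=0 → posterior Dirichlet(10, 21/4, 7)
obs 9: x=2 → posterior Dirichlet(10, 21/4, 8)
obs 10: x=1 → posterior Dirichlet(10, 25/4, 8)

25/97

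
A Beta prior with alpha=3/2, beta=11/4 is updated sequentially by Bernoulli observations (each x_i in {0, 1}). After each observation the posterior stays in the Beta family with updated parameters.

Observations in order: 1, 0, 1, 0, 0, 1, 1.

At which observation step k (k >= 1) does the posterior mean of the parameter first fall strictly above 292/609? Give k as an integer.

obs 1: x=1 → posterior Beta(5/2, 11/4)
obs 2: x=0 → posterior Beta(5/2, 15/4)
obs 3: x=1 → posterior Beta(7/2, 15/4)
obs 4: x=0 → posterior Beta(7/2, 19/4)
obs 5: x=0 → posterior Beta(7/2, 23/4)
obs 6: x=1 → posterior Beta(9/2, 23/4)
obs 7: x=1 → posterior Beta(11/2, 23/4)

k = 3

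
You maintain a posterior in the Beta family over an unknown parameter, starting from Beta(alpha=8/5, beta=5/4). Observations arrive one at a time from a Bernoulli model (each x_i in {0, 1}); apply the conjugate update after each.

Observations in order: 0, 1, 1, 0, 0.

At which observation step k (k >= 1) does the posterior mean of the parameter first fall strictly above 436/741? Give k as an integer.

obs 1: x=0 → posterior Beta(8/5, 9/4)
obs 2: x=1 → posterior Beta(13/5, 9/4)
obs 3: x=1 → posterior Beta(18/5, 9/4)
obs 4: x=0 → posterior Beta(18/5, 13/4)
obs 5: x=0 → posterior Beta(18/5, 17/4)

k = 3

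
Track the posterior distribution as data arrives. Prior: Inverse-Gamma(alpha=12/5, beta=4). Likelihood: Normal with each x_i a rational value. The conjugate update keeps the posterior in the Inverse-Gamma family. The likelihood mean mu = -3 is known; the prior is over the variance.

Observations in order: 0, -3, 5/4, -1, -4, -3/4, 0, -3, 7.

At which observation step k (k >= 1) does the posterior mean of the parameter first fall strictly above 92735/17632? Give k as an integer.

obs 1: x=0 → posterior Inverse-Gamma(29/10, 17/2)
obs 2: x=-3 → posterior Inverse-Gamma(17/5, 17/2)
obs 3: x=5/4 → posterior Inverse-Gamma(39/10, 561/32)
obs 4: x=-1 → posterior Inverse-Gamma(22/5, 625/32)
obs 5: x=-4 → posterior Inverse-Gamma(49/10, 641/32)
obs 6: x=-3/4 → posterior Inverse-Gamma(27/5, 361/16)
obs 7: x=0 → posterior Inverse-Gamma(59/10, 433/16)
obs 8: x=-3 → posterior Inverse-Gamma(32/5, 433/16)
obs 9: x=7 → posterior Inverse-Gamma(69/10, 1233/16)

k = 3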